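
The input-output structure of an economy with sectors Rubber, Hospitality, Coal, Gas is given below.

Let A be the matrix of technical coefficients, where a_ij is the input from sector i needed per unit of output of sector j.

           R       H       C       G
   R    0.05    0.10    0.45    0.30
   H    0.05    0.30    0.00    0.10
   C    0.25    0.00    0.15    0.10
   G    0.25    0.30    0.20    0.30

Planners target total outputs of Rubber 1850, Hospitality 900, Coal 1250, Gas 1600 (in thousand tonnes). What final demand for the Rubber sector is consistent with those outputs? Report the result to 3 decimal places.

d_R = 625.000

I − A =
  [   0.95    -0.10    -0.45    -0.30]
  [  -0.05     0.70     0.00    -0.10]
  [  -0.25     0.00     0.85    -0.10]
  [  -0.25    -0.30    -0.20     0.70]
d = (I − A) x:
  d_R = (+0.95)·1850 + (-0.10)·900 + (-0.45)·1250 + (-0.30)·1600 = 625.000
  d_H = (-0.05)·1850 + (+0.70)·900 + (+0.00)·1250 + (-0.10)·1600 = 377.500
  d_C = (-0.25)·1850 + (+0.00)·900 + (+0.85)·1250 + (-0.10)·1600 = 440.000
  d_G = (-0.25)·1850 + (-0.30)·900 + (-0.20)·1250 + (+0.70)·1600 = 137.500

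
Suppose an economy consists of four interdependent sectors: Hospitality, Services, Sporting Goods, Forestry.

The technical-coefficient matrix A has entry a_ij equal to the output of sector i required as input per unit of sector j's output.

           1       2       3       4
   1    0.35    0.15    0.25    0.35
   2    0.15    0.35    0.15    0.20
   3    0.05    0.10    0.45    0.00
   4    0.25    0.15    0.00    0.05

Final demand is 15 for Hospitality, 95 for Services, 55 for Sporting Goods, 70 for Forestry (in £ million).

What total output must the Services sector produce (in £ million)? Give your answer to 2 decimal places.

x_2 = 308.93

I − A =
  [   0.65    -0.15    -0.25    -0.35]
  [  -0.15     0.65    -0.15    -0.20]
  [  -0.05    -0.10     0.55     0.00]
  [  -0.25    -0.15     0.00     0.95]
Compute the cofactors C_ij = (−1)^(i+j)·(3×3 minor ij) of I−A; the adjugate is their transpose:
adj(I−A) = Cᵀ =
  [ 0.308875   0.131000   0.176125   0.141375]
  [ 0.113000   0.279625   0.127625   0.100500]
  [ 0.048625   0.062750   0.288250   0.031125]
  [ 0.099125   0.078625   0.066500   0.197250]
det(I−A) = Σ_j (I−A)_1j·C_1j = (0.65)(0.308875) + (-0.15)(0.113000) + (-0.25)(0.048625) + (-0.35)(0.099125) = 0.13696875
(I − A)⁻¹ = adj(I−A) / det(I−A) ≈
  [   2.2551     0.9564     1.2859     1.0322]
  [   0.8250     2.0415     0.9318     0.7337]
  [   0.3550     0.4581     2.1045     0.2272]
  [   0.7237     0.5740     0.4855     1.4401]
x = (I − A)⁻¹ d = adj(I−A)·d / det(I−A), with det(I−A) = 0.13696875:
  x_1 = (0.308875·15 + 0.131000·95 + 0.176125·55 + 0.141375·70) / 0.13696875 = 36.66125 / 0.13696875 ≈ 267.66
  x_2 = (0.113000·15 + 0.279625·95 + 0.127625·55 + 0.100500·70) / 0.13696875 = 42.31375 / 0.13696875 ≈ 308.93
  x_3 = (0.048625·15 + 0.062750·95 + 0.288250·55 + 0.031125·70) / 0.13696875 = 24.723125 / 0.13696875 ≈ 180.50
  x_4 = (0.099125·15 + 0.078625·95 + 0.066500·55 + 0.197250·70) / 0.13696875 = 26.42125 / 0.13696875 ≈ 192.90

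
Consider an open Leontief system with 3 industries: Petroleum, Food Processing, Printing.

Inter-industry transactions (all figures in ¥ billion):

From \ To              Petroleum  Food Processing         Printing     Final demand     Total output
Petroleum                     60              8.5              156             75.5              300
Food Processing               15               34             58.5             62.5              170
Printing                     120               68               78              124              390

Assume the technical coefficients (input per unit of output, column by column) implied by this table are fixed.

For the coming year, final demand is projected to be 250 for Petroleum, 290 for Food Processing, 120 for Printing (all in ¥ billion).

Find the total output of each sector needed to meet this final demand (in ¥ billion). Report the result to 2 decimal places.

x_1 = 750.15, x_2 = 560.37, x_3 = 805.26

Technical coefficients a_ij = z_ij / X_j:
  a_11 = 60/300 = 0.20, a_21 = 15/300 = 0.05, a_31 = 120/300 = 0.40
  a_12 = 8.5/170 = 0.05, a_22 = 34/170 = 0.20, a_32 = 68/170 = 0.40
  a_13 = 156/390 = 0.40, a_23 = 58.5/390 = 0.15, a_33 = 78/390 = 0.20
I − A =
  [   0.80    -0.05    -0.40]
  [  -0.05     0.80    -0.15]
  [  -0.40    -0.40     0.80]
Cofactors of I−A, C_ij = (−1)^(i+j)·(minor ij) (rows/columns in the sector order above):
  C_11 = (0.80)(0.80) − (-0.15)(-0.40) = 0.5800
  C_12 = −[(-0.05)(0.80) − (-0.15)(-0.40)] = 0.1000
  C_13 = (-0.05)(-0.40) − (0.80)(-0.40) = 0.3400
  C_21 = −[(-0.05)(0.80) − (-0.40)(-0.40)] = 0.2000
  C_22 = (0.80)(0.80) − (-0.40)(-0.40) = 0.4800
  C_23 = −[(0.80)(-0.40) − (-0.05)(-0.40)] = 0.3400
  C_31 = (-0.05)(-0.15) − (-0.40)(0.80) = 0.3275
  C_32 = −[(0.80)(-0.15) − (-0.40)(-0.05)] = 0.1400
  C_33 = (0.80)(0.80) − (-0.05)(-0.05) = 0.6375
det(I−A) = Σ_j (I−A)_1j·C_1j = (0.80)(0.5800) + (-0.05)(0.1000) + (-0.40)(0.3400) = 0.3230
adj(I−A) = Cᵀ =
  [ 0.5800   0.2000   0.3275]
  [ 0.1000   0.4800   0.1400]
  [ 0.3400   0.3400   0.6375]
(I − A)⁻¹ = adj(I−A) / det(I−A) ≈
  [   1.7957     0.6192     1.0139]
  [   0.3096     1.4861     0.4334]
  [   1.0526     1.0526     1.9737]
x = (I − A)⁻¹ d = adj(I−A)·d / det(I−A), with det(I−A) = 0.3230:
  x_1 = (0.5800·250 + 0.2000·290 + 0.3275·120) / 0.3230 = 242.30 / 0.3230 ≈ 750.15
  x_2 = (0.1000·250 + 0.4800·290 + 0.1400·120) / 0.3230 = 181.00 / 0.3230 ≈ 560.37
  x_3 = (0.3400·250 + 0.3400·290 + 0.6375·120) / 0.3230 = 260.10 / 0.3230 ≈ 805.26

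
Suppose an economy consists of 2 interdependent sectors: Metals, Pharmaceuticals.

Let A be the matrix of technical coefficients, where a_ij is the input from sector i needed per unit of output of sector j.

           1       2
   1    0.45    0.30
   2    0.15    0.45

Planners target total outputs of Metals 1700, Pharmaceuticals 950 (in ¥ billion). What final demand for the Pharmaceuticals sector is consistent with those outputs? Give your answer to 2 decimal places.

I − A =
  [   0.55    -0.30]
  [  -0.15     0.55]
d = (I − A) x:
  d_1 = (+0.55)·1700 + (-0.30)·950 = 650.00
  d_2 = (-0.15)·1700 + (+0.55)·950 = 267.50

d_2 = 267.50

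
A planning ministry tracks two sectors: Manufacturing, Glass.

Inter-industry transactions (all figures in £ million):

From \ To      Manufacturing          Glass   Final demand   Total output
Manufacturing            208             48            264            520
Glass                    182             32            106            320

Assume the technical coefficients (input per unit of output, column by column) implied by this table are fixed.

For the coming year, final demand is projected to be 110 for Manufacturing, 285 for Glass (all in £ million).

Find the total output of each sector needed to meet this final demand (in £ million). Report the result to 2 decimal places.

x_M = 290.77, x_G = 429.74

Technical coefficients a_ij = z_ij / X_j:
  a_MM = 208/520 = 0.40, a_GM = 182/520 = 0.35
  a_MG = 48/320 = 0.15, a_GG = 32/320 = 0.10
I − A =
  [   0.60    -0.15]
  [  -0.35     0.90]
det(I−A) = (0.60)(0.90) − (-0.15)(-0.35) = 0.4875
adj(I−A) = [[0.90, 0.15], [0.35, 0.60]]
(I − A)⁻¹ = adj(I−A) / det(I−A) ≈
  [   1.8462     0.3077]
  [   0.7179     1.2308]
x = (I − A)⁻¹ d = adj(I−A)·d / det(I−A), with det(I−A) = 0.4875:
  x_M = (0.90·110 + 0.15·285) / 0.4875 = 141.75 / 0.4875 ≈ 290.77
  x_G = (0.35·110 + 0.60·285) / 0.4875 = 209.50 / 0.4875 ≈ 429.74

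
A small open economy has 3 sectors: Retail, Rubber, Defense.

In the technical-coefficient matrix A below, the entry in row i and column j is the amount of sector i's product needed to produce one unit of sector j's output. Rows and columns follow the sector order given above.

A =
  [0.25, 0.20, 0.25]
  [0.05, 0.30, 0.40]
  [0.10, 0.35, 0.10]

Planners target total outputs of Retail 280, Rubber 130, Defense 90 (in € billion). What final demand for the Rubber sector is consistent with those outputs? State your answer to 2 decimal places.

d_2 = 41.00

I − A =
  [   0.75    -0.20    -0.25]
  [  -0.05     0.70    -0.40]
  [  -0.10    -0.35     0.90]
d = (I − A) x:
  d_1 = (+0.75)·280 + (-0.20)·130 + (-0.25)·90 = 161.50
  d_2 = (-0.05)·280 + (+0.70)·130 + (-0.40)·90 = 41.00
  d_3 = (-0.10)·280 + (-0.35)·130 + (+0.90)·90 = 7.50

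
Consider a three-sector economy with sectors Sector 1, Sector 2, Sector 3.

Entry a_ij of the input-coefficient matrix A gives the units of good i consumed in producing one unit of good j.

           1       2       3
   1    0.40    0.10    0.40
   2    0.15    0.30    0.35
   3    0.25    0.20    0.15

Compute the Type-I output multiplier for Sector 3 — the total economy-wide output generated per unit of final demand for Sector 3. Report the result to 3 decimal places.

m_3 = 4.681

I − A =
  [   0.60    -0.10    -0.40]
  [  -0.15     0.70    -0.35]
  [  -0.25    -0.20     0.85]
Cofactors of I−A, C_ij = (−1)^(i+j)·(minor ij) (rows/columns in the sector order above):
  C_11 = (0.70)(0.85) − (-0.35)(-0.20) = 0.5250
  C_12 = −[(-0.15)(0.85) − (-0.35)(-0.25)] = 0.2150
  C_13 = (-0.15)(-0.20) − (0.70)(-0.25) = 0.2050
  C_21 = −[(-0.10)(0.85) − (-0.40)(-0.20)] = 0.1650
  C_22 = (0.60)(0.85) − (-0.40)(-0.25) = 0.4100
  C_23 = −[(0.60)(-0.20) − (-0.10)(-0.25)] = 0.1450
  C_31 = (-0.10)(-0.35) − (-0.40)(0.70) = 0.3150
  C_32 = −[(0.60)(-0.35) − (-0.40)(-0.15)] = 0.2700
  C_33 = (0.60)(0.70) − (-0.10)(-0.15) = 0.4050
det(I−A) = Σ_j (I−A)_1j·C_1j = (0.60)(0.5250) + (-0.10)(0.2150) + (-0.40)(0.2050) = 0.2115
adj(I−A) = Cᵀ =
  [ 0.5250   0.1650   0.3150]
  [ 0.2150   0.4100   0.2700]
  [ 0.2050   0.1450   0.4050]
(I − A)⁻¹ = adj(I−A) / det(I−A) ≈
  [   2.4823     0.7801     1.4894]
  [   1.0165     1.9385     1.2766]
  [   0.9693     0.6856     1.9149]
The output multiplier for sector j is the column-j sum of the Leontief inverse (I − A)⁻¹ = adj(I−A) / det(I−A).
Column 3 of adj(I−A): (0.3150, 0.2700, 0.4050); det(I−A) = 0.2115.
m_3 = (0.3150 + 0.2700 + 0.4050) / 0.2115 = 0.99 / 0.2115 ≈ 4.681.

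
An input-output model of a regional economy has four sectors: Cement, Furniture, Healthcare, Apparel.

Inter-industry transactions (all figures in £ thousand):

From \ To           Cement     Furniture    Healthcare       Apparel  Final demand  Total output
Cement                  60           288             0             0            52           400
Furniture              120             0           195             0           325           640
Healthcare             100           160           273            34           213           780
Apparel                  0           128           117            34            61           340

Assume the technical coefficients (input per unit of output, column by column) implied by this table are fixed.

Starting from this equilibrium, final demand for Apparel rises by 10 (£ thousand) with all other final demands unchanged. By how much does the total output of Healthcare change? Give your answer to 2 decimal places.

Technical coefficients a_ij = z_ij / X_j:
  a_11 = 60/400 = 0.15, a_21 = 120/400 = 0.30, a_31 = 100/400 = 0.25, a_41 = 0/400 = 0.00
  a_12 = 288/640 = 0.45, a_22 = 0/640 = 0.00, a_32 = 160/640 = 0.25, a_42 = 128/640 = 0.20
  a_13 = 0/780 = 0.00, a_23 = 195/780 = 0.25, a_33 = 273/780 = 0.35, a_43 = 117/780 = 0.15
  a_14 = 0/340 = 0.00, a_24 = 0/340 = 0.00, a_34 = 34/340 = 0.10, a_44 = 34/340 = 0.10
I − A =
  [   0.85    -0.45     0.00     0.00]
  [  -0.30     1.00    -0.25     0.00]
  [  -0.25    -0.25     0.65    -0.10]
  [   0.00    -0.20    -0.15     0.90]
Compute the cofactors C_ij = (−1)^(i+j)·(3×3 minor ij) of I−A; the adjugate is their transpose:
adj(I−A) = Cᵀ =
  [ 0.50875   0.25650   0.10125   0.01125]
  [ 0.22725   0.48450   0.19125   0.02125]
  [ 0.29850   0.30950   0.64350   0.07150]
  [ 0.10025   0.15925   0.14975   0.38350]
det(I−A) = Σ_j (I−A)_1j·C_1j = (0.85)(0.50875) + (-0.45)(0.22725) + (0.00)(0.29850) + (0.00)(0.10025) = 0.330175
(I − A)⁻¹ = adj(I−A) / det(I−A) ≈
  [   1.5408     0.7769     0.3067     0.0341]
  [   0.6883     1.4674     0.5792     0.0644]
  [   0.9041     0.9374     1.9490     0.2166]
  [   0.3036     0.4823     0.4535     1.1615]
Δx = (I − A)⁻¹ Δd with Δd having +10 in the Apparel component and 0 elsewhere.
So Δx_3 = L_34 · (+10), where L_34 = adj(I−A)_34 / det(I−A) = 0.07150 / 0.330175.
Δx_3 = 0.07150 × (+10) / 0.330175 = 0.715 / 0.330175 ≈ 2.17.

Δx_3 = 2.17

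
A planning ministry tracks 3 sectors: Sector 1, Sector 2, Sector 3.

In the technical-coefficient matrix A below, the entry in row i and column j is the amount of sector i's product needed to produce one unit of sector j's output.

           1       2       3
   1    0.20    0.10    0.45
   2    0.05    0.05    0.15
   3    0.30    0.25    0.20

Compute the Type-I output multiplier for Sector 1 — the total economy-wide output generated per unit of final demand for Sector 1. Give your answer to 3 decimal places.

I − A =
  [   0.80    -0.10    -0.45]
  [  -0.05     0.95    -0.15]
  [  -0.30    -0.25     0.80]
Cofactors of I−A, C_ij = (−1)^(i+j)·(minor ij) (rows/columns in the sector order above):
  C_11 = (0.95)(0.80) − (-0.15)(-0.25) = 0.7225
  C_12 = −[(-0.05)(0.80) − (-0.15)(-0.30)] = 0.0850
  C_13 = (-0.05)(-0.25) − (0.95)(-0.30) = 0.2975
  C_21 = −[(-0.10)(0.80) − (-0.45)(-0.25)] = 0.1925
  C_22 = (0.80)(0.80) − (-0.45)(-0.30) = 0.5050
  C_23 = −[(0.80)(-0.25) − (-0.10)(-0.30)] = 0.2300
  C_31 = (-0.10)(-0.15) − (-0.45)(0.95) = 0.4425
  C_32 = −[(0.80)(-0.15) − (-0.45)(-0.05)] = 0.1425
  C_33 = (0.80)(0.95) − (-0.10)(-0.05) = 0.7550
det(I−A) = Σ_j (I−A)_1j·C_1j = (0.80)(0.7225) + (-0.10)(0.0850) + (-0.45)(0.2975) = 0.435625
adj(I−A) = Cᵀ =
  [ 0.7225   0.1925   0.4425]
  [ 0.0850   0.5050   0.1425]
  [ 0.2975   0.2300   0.7550]
(I − A)⁻¹ = adj(I−A) / det(I−A) ≈
  [   1.6585     0.4419     1.0158]
  [   0.1951     1.1593     0.3271]
  [   0.6829     0.5280     1.7331]
The output multiplier for sector j is the column-j sum of the Leontief inverse (I − A)⁻¹ = adj(I−A) / det(I−A).
Column 1 of adj(I−A): (0.7225, 0.0850, 0.2975); det(I−A) = 0.435625.
m_1 = (0.7225 + 0.0850 + 0.2975) / 0.435625 = 1.105 / 0.435625 ≈ 2.537.

m_1 = 2.537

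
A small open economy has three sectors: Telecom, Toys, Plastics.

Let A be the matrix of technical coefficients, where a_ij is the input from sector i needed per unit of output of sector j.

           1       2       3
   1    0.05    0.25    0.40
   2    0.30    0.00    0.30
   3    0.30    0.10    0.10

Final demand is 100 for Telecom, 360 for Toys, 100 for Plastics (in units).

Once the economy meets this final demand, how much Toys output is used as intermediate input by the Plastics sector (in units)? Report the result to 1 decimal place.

I − A =
  [   0.95    -0.25    -0.40]
  [  -0.30     1.00    -0.30]
  [  -0.30    -0.10     0.90]
Cofactors of I−A, C_ij = (−1)^(i+j)·(minor ij) (rows/columns in the sector order above):
  C_11 = (1.00)(0.90) − (-0.30)(-0.10) = 0.8700
  C_12 = −[(-0.30)(0.90) − (-0.30)(-0.30)] = 0.3600
  C_13 = (-0.30)(-0.10) − (1.00)(-0.30) = 0.3300
  C_21 = −[(-0.25)(0.90) − (-0.40)(-0.10)] = 0.2650
  C_22 = (0.95)(0.90) − (-0.40)(-0.30) = 0.7350
  C_23 = −[(0.95)(-0.10) − (-0.25)(-0.30)] = 0.1700
  C_31 = (-0.25)(-0.30) − (-0.40)(1.00) = 0.4750
  C_32 = −[(0.95)(-0.30) − (-0.40)(-0.30)] = 0.4050
  C_33 = (0.95)(1.00) − (-0.25)(-0.30) = 0.8750
det(I−A) = Σ_j (I−A)_1j·C_1j = (0.95)(0.8700) + (-0.25)(0.3600) + (-0.40)(0.3300) = 0.6045
adj(I−A) = Cᵀ =
  [ 0.8700   0.2650   0.4750]
  [ 0.3600   0.7350   0.4050]
  [ 0.3300   0.1700   0.8750]
(I − A)⁻¹ = adj(I−A) / det(I−A) ≈
  [   1.4392     0.4384     0.7858]
  [   0.5955     1.2159     0.6700]
  [   0.5459     0.2812     1.4475]
First solve x = (I − A)⁻¹ d = adj(I−A)·d / det(I−A); in particular x_3 = (0.3300·100 + 0.1700·360 + 0.8750·100) / 0.6045 = 181.70 / 0.6045 ≈ 300.579.
Intermediate flow from 2 to 3: z_23 = a_23 · x_3 = 0.30 × 181.70 / 0.6045 = 54.51 / 0.6045 ≈ 90.2.

z_23 = 90.2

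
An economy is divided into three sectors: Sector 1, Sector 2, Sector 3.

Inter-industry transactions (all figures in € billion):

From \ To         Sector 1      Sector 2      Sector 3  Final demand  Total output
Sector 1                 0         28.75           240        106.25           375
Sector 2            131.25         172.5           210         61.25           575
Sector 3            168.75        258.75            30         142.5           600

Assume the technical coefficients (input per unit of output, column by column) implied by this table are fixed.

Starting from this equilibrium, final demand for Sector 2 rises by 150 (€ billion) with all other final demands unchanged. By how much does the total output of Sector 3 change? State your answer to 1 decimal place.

Δx_3 = 241.1

Technical coefficients a_ij = z_ij / X_j:
  a_11 = 0/375 = 0.00, a_21 = 131.25/375 = 0.35, a_31 = 168.75/375 = 0.45
  a_12 = 28.75/575 = 0.05, a_22 = 172.5/575 = 0.30, a_32 = 258.75/575 = 0.45
  a_13 = 240/600 = 0.40, a_23 = 210/600 = 0.35, a_33 = 30/600 = 0.05
I − A =
  [   1.00    -0.05    -0.40]
  [  -0.35     0.70    -0.35]
  [  -0.45    -0.45     0.95]
Cofactors of I−A, C_ij = (−1)^(i+j)·(minor ij) (rows/columns in the sector order above):
  C_11 = (0.70)(0.95) − (-0.35)(-0.45) = 0.5075
  C_12 = −[(-0.35)(0.95) − (-0.35)(-0.45)] = 0.4900
  C_13 = (-0.35)(-0.45) − (0.70)(-0.45) = 0.4725
  C_21 = −[(-0.05)(0.95) − (-0.40)(-0.45)] = 0.2275
  C_22 = (1.00)(0.95) − (-0.40)(-0.45) = 0.7700
  C_23 = −[(1.00)(-0.45) − (-0.05)(-0.45)] = 0.4725
  C_31 = (-0.05)(-0.35) − (-0.40)(0.70) = 0.2975
  C_32 = −[(1.00)(-0.35) − (-0.40)(-0.35)] = 0.4900
  C_33 = (1.00)(0.70) − (-0.05)(-0.35) = 0.6825
det(I−A) = Σ_j (I−A)_1j·C_1j = (1.00)(0.5075) + (-0.05)(0.4900) + (-0.40)(0.4725) = 0.2940
adj(I−A) = Cᵀ =
  [ 0.5075   0.2275   0.2975]
  [ 0.4900   0.7700   0.4900]
  [ 0.4725   0.4725   0.6825]
(I − A)⁻¹ = adj(I−A) / det(I−A) ≈
  [   1.7262     0.7738     1.0119]
  [   1.6667     2.6190     1.6667]
  [   1.6071     1.6071     2.3214]
Δx = (I − A)⁻¹ Δd with Δd having +150 in the Sector 2 component and 0 elsewhere.
So Δx_3 = L_32 · (+150), where L_32 = adj(I−A)_32 / det(I−A) = 0.4725 / 0.2940.
Δx_3 = 0.4725 × (+150) / 0.2940 = 70.875 / 0.2940 ≈ 241.1.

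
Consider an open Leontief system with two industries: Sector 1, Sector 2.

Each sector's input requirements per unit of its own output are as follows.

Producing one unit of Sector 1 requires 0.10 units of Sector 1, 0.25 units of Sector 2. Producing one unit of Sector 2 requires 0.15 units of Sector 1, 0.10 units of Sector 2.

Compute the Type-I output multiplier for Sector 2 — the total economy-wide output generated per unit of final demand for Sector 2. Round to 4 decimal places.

I − A =
  [   0.90    -0.15]
  [  -0.25     0.90]
det(I−A) = (0.90)(0.90) − (-0.15)(-0.25) = 0.7725
adj(I−A) = [[0.90, 0.15], [0.25, 0.90]]
(I − A)⁻¹ = adj(I−A) / det(I−A) ≈
  [   1.16505     0.19417]
  [   0.32362     1.16505]
The output multiplier for sector j is the column-j sum of the Leontief inverse (I − A)⁻¹ = adj(I−A) / det(I−A).
Column 2 of adj(I−A): (0.15, 0.90); det(I−A) = 0.7725.
m_2 = (0.15 + 0.90) / 0.7725 = 1.05 / 0.7725 ≈ 1.3592.

m_2 = 1.3592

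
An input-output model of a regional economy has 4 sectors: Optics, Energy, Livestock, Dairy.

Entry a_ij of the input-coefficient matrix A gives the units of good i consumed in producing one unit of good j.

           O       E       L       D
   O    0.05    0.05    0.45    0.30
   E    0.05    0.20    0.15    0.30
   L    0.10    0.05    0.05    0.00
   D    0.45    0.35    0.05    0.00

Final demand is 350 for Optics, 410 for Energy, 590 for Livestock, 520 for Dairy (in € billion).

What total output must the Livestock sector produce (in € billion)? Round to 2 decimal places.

I − A =
  [   0.95    -0.05    -0.45    -0.30]
  [  -0.05     0.80    -0.15    -0.30]
  [  -0.10    -0.05     0.95     0.00]
  [  -0.45    -0.35    -0.05     1.00]
Compute the cofactors C_ij = (−1)^(i+j)·(3×3 minor ij) of I−A; the adjugate is their transpose:
adj(I−A) = Cᵀ =
  [ 0.652000   0.170500   0.348750   0.246750]
  [ 0.192250   0.727750   0.220500   0.276000]
  [ 0.078750   0.056250   0.537750   0.040500]
  [ 0.364625   0.334250   0.261000   0.674625]
det(I−A) = Σ_j (I−A)_1j·C_1j = (0.95)(0.652000) + (-0.05)(0.192250) + (-0.45)(0.078750) + (-0.30)(0.364625) = 0.4649625
(I − A)⁻¹ = adj(I−A) / det(I−A) ≈
  [   1.4023     0.3667     0.7501     0.5307]
  [   0.4135     1.5652     0.4742     0.5936]
  [   0.1694     0.1210     1.1565     0.0871]
  [   0.7842     0.7189     0.5613     1.4509]
x = (I − A)⁻¹ d = adj(I−A)·d / det(I−A), with det(I−A) = 0.4649625:
  x_O = (0.652000·350 + 0.170500·410 + 0.348750·590 + 0.246750·520) / 0.4649625 = 632.1775 / 0.4649625 ≈ 1359.63
  x_E = (0.192250·350 + 0.727750·410 + 0.220500·590 + 0.276000·520) / 0.4649625 = 639.28 / 0.4649625 ≈ 1374.91
  x_L = (0.078750·350 + 0.056250·410 + 0.537750·590 + 0.040500·520) / 0.4649625 = 388.9575 / 0.4649625 ≈ 836.54
  x_D = (0.364625·350 + 0.334250·410 + 0.261000·590 + 0.674625·520) / 0.4649625 = 769.45625 / 0.4649625 ≈ 1654.88

x_L = 836.54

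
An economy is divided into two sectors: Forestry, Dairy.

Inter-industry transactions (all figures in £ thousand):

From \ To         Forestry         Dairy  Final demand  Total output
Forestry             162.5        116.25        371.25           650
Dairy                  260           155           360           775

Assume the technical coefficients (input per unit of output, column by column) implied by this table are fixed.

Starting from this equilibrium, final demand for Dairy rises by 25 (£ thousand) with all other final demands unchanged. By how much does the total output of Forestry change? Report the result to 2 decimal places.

Technical coefficients a_ij = z_ij / X_j:
  a_11 = 162.5/650 = 0.25, a_21 = 260/650 = 0.40
  a_12 = 116.25/775 = 0.15, a_22 = 155/775 = 0.20
I − A =
  [   0.75    -0.15]
  [  -0.40     0.80]
det(I−A) = (0.75)(0.80) − (-0.15)(-0.40) = 0.5400
adj(I−A) = [[0.80, 0.15], [0.40, 0.75]]
(I − A)⁻¹ = adj(I−A) / det(I−A) ≈
  [   1.4815     0.2778]
  [   0.7407     1.3889]
Δx = (I − A)⁻¹ Δd with Δd having +25 in the Dairy component and 0 elsewhere.
So Δx_1 = L_12 · (+25), where L_12 = adj(I−A)_12 / det(I−A) = 0.15 / 0.5400.
Δx_1 = 0.15 × (+25) / 0.5400 = 3.75 / 0.5400 ≈ 6.94.

Δx_1 = 6.94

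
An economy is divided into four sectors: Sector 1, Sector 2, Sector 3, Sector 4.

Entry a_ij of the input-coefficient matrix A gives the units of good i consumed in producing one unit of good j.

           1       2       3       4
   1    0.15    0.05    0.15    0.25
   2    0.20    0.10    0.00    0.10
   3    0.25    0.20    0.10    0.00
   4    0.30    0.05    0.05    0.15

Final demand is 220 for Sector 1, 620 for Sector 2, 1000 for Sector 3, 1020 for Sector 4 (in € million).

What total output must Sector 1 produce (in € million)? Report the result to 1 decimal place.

I − A =
  [   0.85    -0.05    -0.15    -0.25]
  [  -0.20     0.90     0.00    -0.10]
  [  -0.25    -0.20     0.90     0.00]
  [  -0.30    -0.05    -0.05     0.85]
Compute the cofactors C_ij = (−1)^(i+j)·(3×3 minor ij) of I−A; the adjugate is their transpose:
adj(I−A) = Cᵀ =
  [ 0.68300   0.07750   0.12550   0.21000]
  [ 0.18125   0.54775   0.03675   0.11775]
  [ 0.23000   0.14325   0.56600   0.08450]
  [ 0.26525   0.06800   0.07975   0.63975]
det(I−A) = Σ_j (I−A)_1j·C_1j = (0.85)(0.68300) + (-0.05)(0.18125) + (-0.15)(0.23000) + (-0.25)(0.26525) = 0.470675
(I − A)⁻¹ = adj(I−A) / det(I−A) ≈
  [   1.4511     0.1647     0.2666     0.4462]
  [   0.3851     1.1638     0.0781     0.2502]
  [   0.4887     0.3044     1.2025     0.1795]
  [   0.5636     0.1445     0.1694     1.3592]
x = (I − A)⁻¹ d = adj(I−A)·d / det(I−A), with det(I−A) = 0.470675:
  x_1 = (0.68300·220 + 0.07750·620 + 0.12550·1000 + 0.21000·1020) / 0.470675 = 538.01 / 0.470675 ≈ 1143.1
  x_2 = (0.18125·220 + 0.54775·620 + 0.03675·1000 + 0.11775·1020) / 0.470675 = 536.335 / 0.470675 ≈ 1139.5
  x_3 = (0.23000·220 + 0.14325·620 + 0.56600·1000 + 0.08450·1020) / 0.470675 = 791.605 / 0.470675 ≈ 1681.9
  x_4 = (0.26525·220 + 0.06800·620 + 0.07975·1000 + 0.63975·1020) / 0.470675 = 832.81 / 0.470675 ≈ 1769.4

x_1 = 1143.1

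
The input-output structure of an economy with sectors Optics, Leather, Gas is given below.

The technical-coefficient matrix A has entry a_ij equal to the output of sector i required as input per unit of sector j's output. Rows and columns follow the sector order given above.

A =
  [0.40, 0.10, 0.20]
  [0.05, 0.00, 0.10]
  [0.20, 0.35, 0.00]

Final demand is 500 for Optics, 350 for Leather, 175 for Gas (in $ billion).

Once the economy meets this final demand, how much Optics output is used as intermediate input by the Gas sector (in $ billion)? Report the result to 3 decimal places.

z_13 = 111.022

I − A =
  [   0.60    -0.10    -0.20]
  [  -0.05     1.00    -0.10]
  [  -0.20    -0.35     1.00]
Cofactors of I−A, C_ij = (−1)^(i+j)·(minor ij) (rows/columns in the sector order above):
  C_11 = (1.00)(1.00) − (-0.10)(-0.35) = 0.9650
  C_12 = −[(-0.05)(1.00) − (-0.10)(-0.20)] = 0.0700
  C_13 = (-0.05)(-0.35) − (1.00)(-0.20) = 0.2175
  C_21 = −[(-0.10)(1.00) − (-0.20)(-0.35)] = 0.1700
  C_22 = (0.60)(1.00) − (-0.20)(-0.20) = 0.5600
  C_23 = −[(0.60)(-0.35) − (-0.10)(-0.20)] = 0.2300
  C_31 = (-0.10)(-0.10) − (-0.20)(1.00) = 0.2100
  C_32 = −[(0.60)(-0.10) − (-0.20)(-0.05)] = 0.0700
  C_33 = (0.60)(1.00) − (-0.10)(-0.05) = 0.5950
det(I−A) = Σ_j (I−A)_1j·C_1j = (0.60)(0.9650) + (-0.10)(0.0700) + (-0.20)(0.2175) = 0.5285
adj(I−A) = Cᵀ =
  [ 0.9650   0.1700   0.2100]
  [ 0.0700   0.5600   0.0700]
  [ 0.2175   0.2300   0.5950]
(I − A)⁻¹ = adj(I−A) / det(I−A) ≈
  [   1.8259     0.3217     0.3974]
  [   0.1325     1.0596     0.1325]
  [   0.4115     0.4352     1.1258]
First solve x = (I − A)⁻¹ d = adj(I−A)·d / det(I−A); in particular x_3 = (0.2175·500 + 0.2300·350 + 0.5950·175) / 0.5285 = 293.375 / 0.5285 ≈ 555.10880.
Intermediate flow from 1 to 3: z_13 = a_13 · x_3 = 0.20 × 293.375 / 0.5285 = 58.675 / 0.5285 ≈ 111.022.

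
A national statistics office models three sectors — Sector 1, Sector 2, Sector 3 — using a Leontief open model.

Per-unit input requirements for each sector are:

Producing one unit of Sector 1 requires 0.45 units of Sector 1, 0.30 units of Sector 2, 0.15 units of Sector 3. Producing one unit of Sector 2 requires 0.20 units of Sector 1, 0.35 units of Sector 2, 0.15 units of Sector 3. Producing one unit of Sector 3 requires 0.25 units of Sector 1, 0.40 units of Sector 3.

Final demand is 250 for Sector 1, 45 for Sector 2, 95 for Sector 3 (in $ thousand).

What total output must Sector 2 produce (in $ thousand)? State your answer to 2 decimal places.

x_2 = 456.96

I − A =
  [   0.55    -0.20    -0.25]
  [  -0.30     0.65     0.00]
  [  -0.15    -0.15     0.60]
Cofactors of I−A, C_ij = (−1)^(i+j)·(minor ij) (rows/columns in the sector order above):
  C_11 = (0.65)(0.60) − (0.00)(-0.15) = 0.3900
  C_12 = −[(-0.30)(0.60) − (0.00)(-0.15)] = 0.1800
  C_13 = (-0.30)(-0.15) − (0.65)(-0.15) = 0.1425
  C_21 = −[(-0.20)(0.60) − (-0.25)(-0.15)] = 0.1575
  C_22 = (0.55)(0.60) − (-0.25)(-0.15) = 0.2925
  C_23 = −[(0.55)(-0.15) − (-0.20)(-0.15)] = 0.1125
  C_31 = (-0.20)(0.00) − (-0.25)(0.65) = 0.1625
  C_32 = −[(0.55)(0.00) − (-0.25)(-0.30)] = 0.0750
  C_33 = (0.55)(0.65) − (-0.20)(-0.30) = 0.2975
det(I−A) = Σ_j (I−A)_1j·C_1j = (0.55)(0.3900) + (-0.20)(0.1800) + (-0.25)(0.1425) = 0.142875
adj(I−A) = Cᵀ =
  [ 0.3900   0.1575   0.1625]
  [ 0.1800   0.2925   0.0750]
  [ 0.1425   0.1125   0.2975]
(I − A)⁻¹ = adj(I−A) / det(I−A) ≈
  [   2.7297     1.1024     1.1374]
  [   1.2598     2.0472     0.5249]
  [   0.9974     0.7874     2.0822]
x = (I − A)⁻¹ d = adj(I−A)·d / det(I−A), with det(I−A) = 0.142875:
  x_1 = (0.3900·250 + 0.1575·45 + 0.1625·95) / 0.142875 = 120.025 / 0.142875 ≈ 840.07
  x_2 = (0.1800·250 + 0.2925·45 + 0.0750·95) / 0.142875 = 65.2875 / 0.142875 ≈ 456.96
  x_3 = (0.1425·250 + 0.1125·45 + 0.2975·95) / 0.142875 = 68.95 / 0.142875 ≈ 482.59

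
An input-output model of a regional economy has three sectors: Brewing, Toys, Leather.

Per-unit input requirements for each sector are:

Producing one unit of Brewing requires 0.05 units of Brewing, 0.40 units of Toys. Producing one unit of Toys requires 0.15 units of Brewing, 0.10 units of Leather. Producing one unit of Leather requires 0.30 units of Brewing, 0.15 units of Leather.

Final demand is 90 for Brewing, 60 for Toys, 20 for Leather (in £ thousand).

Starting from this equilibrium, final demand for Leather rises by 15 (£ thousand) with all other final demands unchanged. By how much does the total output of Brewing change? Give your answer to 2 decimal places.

Δx_B = 6.04

I − A =
  [   0.95    -0.15    -0.30]
  [  -0.40     1.00     0.00]
  [   0.00    -0.10     0.85]
Cofactors of I−A, C_ij = (−1)^(i+j)·(minor ij) (rows/columns in the sector order above):
  C_11 = (1.00)(0.85) − (0.00)(-0.10) = 0.8500
  C_12 = −[(-0.40)(0.85) − (0.00)(0.00)] = 0.3400
  C_13 = (-0.40)(-0.10) − (1.00)(0.00) = 0.0400
  C_21 = −[(-0.15)(0.85) − (-0.30)(-0.10)] = 0.1575
  C_22 = (0.95)(0.85) − (-0.30)(0.00) = 0.8075
  C_23 = −[(0.95)(-0.10) − (-0.15)(0.00)] = 0.0950
  C_31 = (-0.15)(0.00) − (-0.30)(1.00) = 0.3000
  C_32 = −[(0.95)(0.00) − (-0.30)(-0.40)] = 0.1200
  C_33 = (0.95)(1.00) − (-0.15)(-0.40) = 0.8900
det(I−A) = Σ_j (I−A)_1j·C_1j = (0.95)(0.8500) + (-0.15)(0.3400) + (-0.30)(0.0400) = 0.7445
adj(I−A) = Cᵀ =
  [ 0.8500   0.1575   0.3000]
  [ 0.3400   0.8075   0.1200]
  [ 0.0400   0.0950   0.8900]
(I − A)⁻¹ = adj(I−A) / det(I−A) ≈
  [   1.1417     0.2116     0.4030]
  [   0.4567     1.0846     0.1612]
  [   0.0537     0.1276     1.1954]
Δx = (I − A)⁻¹ Δd with Δd having +15 in the Leather component and 0 elsewhere.
So Δx_B = L_BL · (+15), where L_BL = adj(I−A)_BL / det(I−A) = 0.3000 / 0.7445.
Δx_B = 0.3000 × (+15) / 0.7445 = 4.50 / 0.7445 ≈ 6.04.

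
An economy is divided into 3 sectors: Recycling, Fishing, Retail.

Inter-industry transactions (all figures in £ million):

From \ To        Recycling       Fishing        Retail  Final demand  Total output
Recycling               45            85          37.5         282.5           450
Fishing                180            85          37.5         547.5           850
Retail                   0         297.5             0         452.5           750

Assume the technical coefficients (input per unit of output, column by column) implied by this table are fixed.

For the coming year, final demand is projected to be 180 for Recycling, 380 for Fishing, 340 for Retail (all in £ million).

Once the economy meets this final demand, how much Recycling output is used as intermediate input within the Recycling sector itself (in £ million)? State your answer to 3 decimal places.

Technical coefficients a_ij = z_ij / X_j:
  a_11 = 45/450 = 0.10, a_21 = 180/450 = 0.40, a_31 = 0/450 = 0.00
  a_12 = 85/850 = 0.10, a_22 = 85/850 = 0.10, a_32 = 297.5/850 = 0.35
  a_13 = 37.5/750 = 0.05, a_23 = 37.5/750 = 0.05, a_33 = 0/750 = 0.00
I − A =
  [   0.90    -0.10    -0.05]
  [  -0.40     0.90    -0.05]
  [   0.00    -0.35     1.00]
Cofactors of I−A, C_ij = (−1)^(i+j)·(minor ij) (rows/columns in the sector order above):
  C_11 = (0.90)(1.00) − (-0.05)(-0.35) = 0.8825
  C_12 = −[(-0.40)(1.00) − (-0.05)(0.00)] = 0.4000
  C_13 = (-0.40)(-0.35) − (0.90)(0.00) = 0.1400
  C_21 = −[(-0.10)(1.00) − (-0.05)(-0.35)] = 0.1175
  C_22 = (0.90)(1.00) − (-0.05)(0.00) = 0.9000
  C_23 = −[(0.90)(-0.35) − (-0.10)(0.00)] = 0.3150
  C_31 = (-0.10)(-0.05) − (-0.05)(0.90) = 0.0500
  C_32 = −[(0.90)(-0.05) − (-0.05)(-0.40)] = 0.0650
  C_33 = (0.90)(0.90) − (-0.10)(-0.40) = 0.7700
det(I−A) = Σ_j (I−A)_1j·C_1j = (0.90)(0.8825) + (-0.10)(0.4000) + (-0.05)(0.1400) = 0.74725
adj(I−A) = Cᵀ =
  [ 0.8825   0.1175   0.0500]
  [ 0.4000   0.9000   0.0650]
  [ 0.1400   0.3150   0.7700]
(I − A)⁻¹ = adj(I−A) / det(I−A) ≈
  [   1.1810     0.1572     0.0669]
  [   0.5353     1.2044     0.0870]
  [   0.1874     0.4215     1.0304]
First solve x = (I − A)⁻¹ d = adj(I−A)·d / det(I−A); in particular x_1 = (0.8825·180 + 0.1175·380 + 0.0500·340) / 0.74725 = 220.50 / 0.74725 ≈ 295.08197.
Intermediate flow from 1 to 1: z_11 = a_11 · x_1 = 0.10 × 220.50 / 0.74725 = 22.05 / 0.74725 ≈ 29.508.

z_11 = 29.508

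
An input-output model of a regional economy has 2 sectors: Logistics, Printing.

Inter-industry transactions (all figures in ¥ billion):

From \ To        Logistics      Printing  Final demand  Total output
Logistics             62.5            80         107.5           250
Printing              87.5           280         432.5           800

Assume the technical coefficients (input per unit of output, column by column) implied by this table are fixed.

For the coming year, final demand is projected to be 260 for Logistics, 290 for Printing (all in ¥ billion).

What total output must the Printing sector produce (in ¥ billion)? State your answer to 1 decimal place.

Technical coefficients a_ij = z_ij / X_j:
  a_11 = 62.5/250 = 0.25, a_21 = 87.5/250 = 0.35
  a_12 = 80/800 = 0.10, a_22 = 280/800 = 0.35
I − A =
  [   0.75    -0.10]
  [  -0.35     0.65]
det(I−A) = (0.75)(0.65) − (-0.10)(-0.35) = 0.4525
adj(I−A) = [[0.65, 0.10], [0.35, 0.75]]
(I − A)⁻¹ = adj(I−A) / det(I−A) ≈
  [   1.4365     0.2210]
  [   0.7735     1.6575]
x = (I − A)⁻¹ d = adj(I−A)·d / det(I−A), with det(I−A) = 0.4525:
  x_1 = (0.65·260 + 0.10·290) / 0.4525 = 198.00 / 0.4525 ≈ 437.6
  x_2 = (0.35·260 + 0.75·290) / 0.4525 = 308.50 / 0.4525 ≈ 681.8

x_2 = 681.8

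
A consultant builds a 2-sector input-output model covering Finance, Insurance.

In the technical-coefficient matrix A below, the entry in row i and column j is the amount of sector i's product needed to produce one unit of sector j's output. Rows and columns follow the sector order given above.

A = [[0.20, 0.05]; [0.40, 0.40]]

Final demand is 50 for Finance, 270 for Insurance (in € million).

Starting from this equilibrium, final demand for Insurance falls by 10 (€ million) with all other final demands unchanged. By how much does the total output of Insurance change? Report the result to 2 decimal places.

I − A =
  [   0.80    -0.05]
  [  -0.40     0.60]
det(I−A) = (0.80)(0.60) − (-0.05)(-0.40) = 0.4600
adj(I−A) = [[0.60, 0.05], [0.40, 0.80]]
(I − A)⁻¹ = adj(I−A) / det(I−A) ≈
  [   1.3043     0.1087]
  [   0.8696     1.7391]
Δx = (I − A)⁻¹ Δd with Δd having -10 in the Insurance component and 0 elsewhere.
So Δx_I = L_II · (-10), where L_II = adj(I−A)_II / det(I−A) = 0.80 / 0.4600.
Δx_I = 0.80 × (-10) / 0.4600 = -8.00 / 0.4600 ≈ -17.39.

Δx_I = -17.39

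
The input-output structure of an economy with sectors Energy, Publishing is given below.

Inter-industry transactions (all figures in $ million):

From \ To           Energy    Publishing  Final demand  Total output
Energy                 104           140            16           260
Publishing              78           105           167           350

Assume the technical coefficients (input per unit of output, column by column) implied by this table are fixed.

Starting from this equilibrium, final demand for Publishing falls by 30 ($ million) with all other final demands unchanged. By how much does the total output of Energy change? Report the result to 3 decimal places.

Δx_E = -40.000

Technical coefficients a_ij = z_ij / X_j:
  a_EE = 104/260 = 0.40, a_PE = 78/260 = 0.30
  a_EP = 140/350 = 0.40, a_PP = 105/350 = 0.30
I − A =
  [   0.60    -0.40]
  [  -0.30     0.70]
det(I−A) = (0.60)(0.70) − (-0.40)(-0.30) = 0.3000
adj(I−A) = [[0.70, 0.40], [0.30, 0.60]]
(I − A)⁻¹ = adj(I−A) / det(I−A) ≈
  [   2.3333     1.3333]
  [   1.0000     2.0000]
Δx = (I − A)⁻¹ Δd with Δd having -30 in the Publishing component and 0 elsewhere.
So Δx_E = L_EP · (-30), where L_EP = adj(I−A)_EP / det(I−A) = 0.40 / 0.3000.
Δx_E = 0.40 × (-30) / 0.3000 = -12.00 / 0.3000 = -40.000.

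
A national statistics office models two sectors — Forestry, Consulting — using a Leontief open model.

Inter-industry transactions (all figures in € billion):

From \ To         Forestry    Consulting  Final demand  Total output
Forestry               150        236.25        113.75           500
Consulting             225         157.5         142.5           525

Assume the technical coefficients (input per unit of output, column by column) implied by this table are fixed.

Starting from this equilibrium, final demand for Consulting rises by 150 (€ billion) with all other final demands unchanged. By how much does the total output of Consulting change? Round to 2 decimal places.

Δx_2 = 365.22

Technical coefficients a_ij = z_ij / X_j:
  a_11 = 150/500 = 0.30, a_21 = 225/500 = 0.45
  a_12 = 236.25/525 = 0.45, a_22 = 157.5/525 = 0.30
I − A =
  [   0.70    -0.45]
  [  -0.45     0.70]
det(I−A) = (0.70)(0.70) − (-0.45)(-0.45) = 0.2875
adj(I−A) = [[0.70, 0.45], [0.45, 0.70]]
(I − A)⁻¹ = adj(I−A) / det(I−A) ≈
  [   2.4348     1.5652]
  [   1.5652     2.4348]
Δx = (I − A)⁻¹ Δd with Δd having +150 in the Consulting component and 0 elsewhere.
So Δx_2 = L_22 · (+150), where L_22 = adj(I−A)_22 / det(I−A) = 0.70 / 0.2875.
Δx_2 = 0.70 × (+150) / 0.2875 = 105.00 / 0.2875 ≈ 365.22.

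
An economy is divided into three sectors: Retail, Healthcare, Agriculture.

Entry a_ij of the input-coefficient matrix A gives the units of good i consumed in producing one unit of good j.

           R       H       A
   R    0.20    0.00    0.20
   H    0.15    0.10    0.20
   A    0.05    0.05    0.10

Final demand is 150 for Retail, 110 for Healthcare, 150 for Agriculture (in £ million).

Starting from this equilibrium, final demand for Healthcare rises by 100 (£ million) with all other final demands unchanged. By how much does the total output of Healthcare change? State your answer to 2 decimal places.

I − A =
  [   0.80     0.00    -0.20]
  [  -0.15     0.90    -0.20]
  [  -0.05    -0.05     0.90]
Cofactors of I−A, C_ij = (−1)^(i+j)·(minor ij) (rows/columns in the sector order above):
  C_11 = (0.90)(0.90) − (-0.20)(-0.05) = 0.8000
  C_12 = −[(-0.15)(0.90) − (-0.20)(-0.05)] = 0.1450
  C_13 = (-0.15)(-0.05) − (0.90)(-0.05) = 0.0525
  C_21 = −[(0.00)(0.90) − (-0.20)(-0.05)] = 0.0100
  C_22 = (0.80)(0.90) − (-0.20)(-0.05) = 0.7100
  C_23 = −[(0.80)(-0.05) − (0.00)(-0.05)] = 0.0400
  C_31 = (0.00)(-0.20) − (-0.20)(0.90) = 0.1800
  C_32 = −[(0.80)(-0.20) − (-0.20)(-0.15)] = 0.1900
  C_33 = (0.80)(0.90) − (0.00)(-0.15) = 0.7200
det(I−A) = Σ_j (I−A)_1j·C_1j = (0.80)(0.8000) + (0.00)(0.1450) + (-0.20)(0.0525) = 0.6295
adj(I−A) = Cᵀ =
  [ 0.8000   0.0100   0.1800]
  [ 0.1450   0.7100   0.1900]
  [ 0.0525   0.0400   0.7200]
(I − A)⁻¹ = adj(I−A) / det(I−A) ≈
  [   1.2708     0.0159     0.2859]
  [   0.2303     1.1279     0.3018]
  [   0.0834     0.0635     1.1438]
Δx = (I − A)⁻¹ Δd with Δd having +100 in the Healthcare component and 0 elsewhere.
So Δx_H = L_HH · (+100), where L_HH = adj(I−A)_HH / det(I−A) = 0.7100 / 0.6295.
Δx_H = 0.7100 × (+100) / 0.6295 = 71.00 / 0.6295 ≈ 112.79.

Δx_H = 112.79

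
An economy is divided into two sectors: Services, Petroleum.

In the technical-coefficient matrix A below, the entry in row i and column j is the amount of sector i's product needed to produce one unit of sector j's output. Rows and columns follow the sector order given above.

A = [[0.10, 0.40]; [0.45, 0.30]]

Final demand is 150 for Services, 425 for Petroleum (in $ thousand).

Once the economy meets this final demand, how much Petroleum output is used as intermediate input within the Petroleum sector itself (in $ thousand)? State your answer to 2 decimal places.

z_22 = 300.00

I − A =
  [   0.90    -0.40]
  [  -0.45     0.70]
det(I−A) = (0.90)(0.70) − (-0.40)(-0.45) = 0.4500
adj(I−A) = [[0.70, 0.40], [0.45, 0.90]]
(I − A)⁻¹ = adj(I−A) / det(I−A) ≈
  [   1.5556     0.8889]
  [   1.0000     2.0000]
First solve x = (I − A)⁻¹ d = adj(I−A)·d / det(I−A); in particular x_2 = (0.45·150 + 0.90·425) / 0.4500 = 450.00 / 0.4500 = 1000.0000.
Intermediate flow from 2 to 2: z_22 = a_22 · x_2 = 0.30 × 450.00 / 0.4500 = 135.00 / 0.4500 = 300.00.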